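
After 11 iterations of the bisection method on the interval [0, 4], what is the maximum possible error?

Bisection error bound: |error| ≤ (b-a)/2^n
|error| ≤ (4 - 0)/2^11 = 4/2^11
|error| ≤ 0.0019531250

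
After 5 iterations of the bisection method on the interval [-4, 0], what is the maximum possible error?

Bisection error bound: |error| ≤ (b-a)/2^n
|error| ≤ (0 - (-4))/2^5 = 4/2^5
|error| ≤ 0.1250000000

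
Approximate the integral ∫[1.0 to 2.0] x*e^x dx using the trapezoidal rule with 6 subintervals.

f(x) = x*e^x
a = 1.0, b = 2.0, n = 6
h = (b - a)/n = 0.166667

Trapezoidal rule: (h/2)[f(x₀) + 2f(x₁) + 2f(x₂) + ... + f(xₙ)]

x_0 = 1.0000, f(x_0) = 2.718282, coefficient = 1
x_1 = 1.1667, f(x_1) = 3.746482, coefficient = 2
x_2 = 1.3333, f(x_2) = 5.058224, coefficient = 2
x_3 = 1.5000, f(x_3) = 6.722534, coefficient = 2
x_4 = 1.6667, f(x_4) = 8.824150, coefficient = 2
x_5 = 1.8333, f(x_5) = 11.466952, coefficient = 2
x_6 = 2.0000, f(x_6) = 14.778112, coefficient = 1

I ≈ (0.166667/2) × 89.133077 = 7.427756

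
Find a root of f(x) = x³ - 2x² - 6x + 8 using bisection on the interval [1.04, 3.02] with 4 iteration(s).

f(x) = x³ - 2x² - 6x + 8
Initial interval: [1.04, 3.02]

Iteration 1:
  c_1 = (1.040000 + 3.020000)/2 = 2.030000
  f(c_1) = f(2.030000) = -4.056373
  f(a) × f(c) < 0, new interval: [1.040000, 2.030000]
Iteration 2:
  c_2 = (1.040000 + 2.030000)/2 = 1.535000
  f(c_2) = f(1.535000) = -2.305645
  f(a) × f(c) < 0, new interval: [1.040000, 1.535000]
Iteration 3:
  c_3 = (1.040000 + 1.535000)/2 = 1.287500
  f(c_3) = f(1.287500) = -0.906080
  f(a) × f(c) < 0, new interval: [1.040000, 1.287500]
Iteration 4:
  c_4 = (1.040000 + 1.287500)/2 = 1.163750
  f(c_4) = f(1.163750) = -0.115045
  f(a) × f(c) < 0, new interval: [1.040000, 1.163750]

After 4 iteration(s), the approximation is c_4 = 1.163750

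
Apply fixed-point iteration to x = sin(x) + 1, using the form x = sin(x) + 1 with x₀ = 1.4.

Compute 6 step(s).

Equation: x = sin(x) + 1
Fixed-point form: x = sin(x) + 1
x₀ = 1.4

x_1 = g(1.400000) = 1.985450
x_2 = g(1.985450) = 1.915256
x_3 = g(1.915256) = 1.941258
x_4 = g(1.941258) = 1.932160
x_5 = g(1.932160) = 1.935415
x_6 = g(1.935415) = 1.934260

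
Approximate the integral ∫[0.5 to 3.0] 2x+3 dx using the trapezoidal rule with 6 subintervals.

f(x) = 2x+3
a = 0.5, b = 3.0, n = 6
h = (b - a)/n = 0.416667

Trapezoidal rule: (h/2)[f(x₀) + 2f(x₁) + 2f(x₂) + ... + f(xₙ)]

x_0 = 0.5000, f(x_0) = 4.000000, coefficient = 1
x_1 = 0.9167, f(x_1) = 4.833333, coefficient = 2
x_2 = 1.3333, f(x_2) = 5.666667, coefficient = 2
x_3 = 1.7500, f(x_3) = 6.500000, coefficient = 2
x_4 = 2.1667, f(x_4) = 7.333333, coefficient = 2
x_5 = 2.5833, f(x_5) = 8.166667, coefficient = 2
x_6 = 3.0000, f(x_6) = 9.000000, coefficient = 1

I ≈ (0.416667/2) × 78.000000 = 16.250000
Exact value: 16.250000
Error: 0.000000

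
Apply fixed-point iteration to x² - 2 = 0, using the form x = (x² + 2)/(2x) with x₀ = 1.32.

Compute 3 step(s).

Equation: x² - 2 = 0
Fixed-point form: x = (x² + 2)/(2x)
x₀ = 1.32

x_1 = g(1.320000) = 1.417576
x_2 = g(1.417576) = 1.414218
x_3 = g(1.414218) = 1.414214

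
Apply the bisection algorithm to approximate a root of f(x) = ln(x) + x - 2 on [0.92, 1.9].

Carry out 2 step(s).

f(x) = ln(x) + x - 2
Initial interval: [0.92, 1.9]

Iteration 1:
  c_1 = (0.920000 + 1.900000)/2 = 1.410000
  f(c_1) = f(1.410000) = -0.246410
  f(a) × f(c) ≥ 0, new interval: [1.410000, 1.900000]
Iteration 2:
  c_2 = (1.410000 + 1.900000)/2 = 1.655000
  f(c_2) = f(1.655000) = 0.158801
  f(a) × f(c) < 0, new interval: [1.410000, 1.655000]

After 2 iteration(s), the approximation is c_2 = 1.655000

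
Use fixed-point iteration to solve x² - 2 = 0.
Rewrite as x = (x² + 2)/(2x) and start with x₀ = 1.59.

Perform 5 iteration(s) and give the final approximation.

Equation: x² - 2 = 0
Fixed-point form: x = (x² + 2)/(2x)
x₀ = 1.59

x_1 = g(1.590000) = 1.423931
x_2 = g(1.423931) = 1.414247
x_3 = g(1.414247) = 1.414214
x_4 = g(1.414214) = 1.414214
x_5 = g(1.414214) = 1.414214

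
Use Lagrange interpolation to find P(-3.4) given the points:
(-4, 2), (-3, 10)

Lagrange interpolation formula:
P(x) = Σ yᵢ × Lᵢ(x)
where Lᵢ(x) = Π_{j≠i} (x - xⱼ)/(xᵢ - xⱼ)

L_0(-3.4) = (-3.4 - (-3))/(-4 - (-3)) = 0.400000
L_1(-3.4) = (-3.4 - (-4))/(-3 - (-4)) = 0.600000

P(-3.4) = 2×L_0(-3.4) + 10×L_1(-3.4)
P(-3.4) = 6.800000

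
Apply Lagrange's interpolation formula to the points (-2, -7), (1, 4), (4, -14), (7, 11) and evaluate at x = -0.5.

Lagrange interpolation formula:
P(x) = Σ yᵢ × Lᵢ(x)
where Lᵢ(x) = Π_{j≠i} (x - xⱼ)/(xᵢ - xⱼ)

L_0(-0.5) = (-0.5 - 1)/(-2 - 1) × (-0.5 - 4)/(-2 - 4) × (-0.5 - 7)/(-2 - 7) = 0.312500
L_1(-0.5) = (-0.5 - (-2))/(1 - (-2)) × (-0.5 - 4)/(1 - 4) × (-0.5 - 7)/(1 - 7) = 0.937500
L_2(-0.5) = (-0.5 - (-2))/(4 - (-2)) × (-0.5 - 1)/(4 - 1) × (-0.5 - 7)/(4 - 7) = -0.312500
L_3(-0.5) = (-0.5 - (-2))/(7 - (-2)) × (-0.5 - 1)/(7 - 1) × (-0.5 - 4)/(7 - 4) = 0.062500

P(-0.5) = (-7)×L_0(-0.5) + 4×L_1(-0.5) + (-14)×L_2(-0.5) + 11×L_3(-0.5)
P(-0.5) = 6.625000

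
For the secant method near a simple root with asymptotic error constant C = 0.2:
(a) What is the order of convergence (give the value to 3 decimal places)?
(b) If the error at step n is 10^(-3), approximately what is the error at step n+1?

(a) Secant method has superlinear convergence with order φ = (1+√5)/2 ≈ 1.618.
    This means |e_{n+1}| ≈ C|e_n|^1.618.

(b) With |e_n| = 10^(-3) and C = 0.2:
    |e_{n+1}| ≈ 0.2 × (10^(-3))^1.618 = 0.2 × 10^(-4.85)

(a) ≈ 1.618 (golden ratio); (b) |e_{n+1}| ≈ 2.799e-06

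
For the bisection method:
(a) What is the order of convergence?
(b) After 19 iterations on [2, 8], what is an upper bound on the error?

(a) Bisection has linear (order 1) convergence; the error is halved each step.

(b) Error bound = (b-a)/2^n = (8 - 2)/2^{19}
    = 6/2^{19}

(a) 1 (linear); (b) error ≤ 1.14e-05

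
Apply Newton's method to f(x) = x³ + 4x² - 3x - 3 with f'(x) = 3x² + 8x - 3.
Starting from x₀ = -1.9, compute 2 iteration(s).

f(x) = x³ + 4x² - 3x - 3
f'(x) = 3x² + 8x - 3
x₀ = -1.9

Newton-Raphson formula: x_{n+1} = x_n - f(x_n)/f'(x_n)

Iteration 1:
  f(-1.900000) = 10.281000
  f'(-1.900000) = -7.370000
  x_1 = -1.900000 - 10.281000/(-7.370000) = -0.505020
Iteration 2:
  f(-0.505020) = -0.593560
  f'(-0.505020) = -6.275026
  x_2 = -0.505020 - (-0.593560)/(-6.275026) = -0.599611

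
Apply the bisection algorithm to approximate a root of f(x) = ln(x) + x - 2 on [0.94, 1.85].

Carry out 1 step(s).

f(x) = ln(x) + x - 2
Initial interval: [0.94, 1.85]

Iteration 1:
  c_1 = (0.940000 + 1.850000)/2 = 1.395000
  f(c_1) = f(1.395000) = -0.272106
  f(a) × f(c) ≥ 0, new interval: [1.395000, 1.850000]

After 1 iteration(s), the approximation is c_1 = 1.395000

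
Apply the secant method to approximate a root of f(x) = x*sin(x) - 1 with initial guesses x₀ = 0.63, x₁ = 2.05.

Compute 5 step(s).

f(x) = x*sin(x) - 1
x₀ = 0.63, x₁ = 2.05

Secant formula: x_{n+1} = x_n - f(x_n)(x_n - x_{n-1})/(f(x_n) - f(x_{n-1}))

Iteration 1:
  f(0.630000) = -0.628839
  f(2.050000) = 0.819093
  x_2 = 2.050000 - 0.819093×(2.050000 - 0.630000)/(0.819093 - (-0.628839))
       = 1.246708
Iteration 2:
  f(2.050000) = 0.819093
  f(1.246708) = 0.181806
  x_3 = 1.246708 - 0.181806×(1.246708 - 2.050000)/(0.181806 - 0.819093)
       = 1.017544
Iteration 3:
  f(1.246708) = 0.181806
  f(1.017544) = -0.134254
  x_4 = 1.017544 - (-0.134254)×(1.017544 - 1.246708)/(-0.134254 - 0.181806)
       = 1.114886
Iteration 4:
  f(1.017544) = -0.134254
  f(1.114886) = 0.001013
  x_5 = 1.114886 - 0.001013×(1.114886 - 1.017544)/(0.001013 - (-0.134254))
       = 1.114158
Iteration 5:
  f(1.114886) = 0.001013
  f(1.114158) = 0.000001
  x_6 = 1.114158 - 0.000001×(1.114158 - 1.114886)/(0.000001 - 0.001013)
       = 1.114157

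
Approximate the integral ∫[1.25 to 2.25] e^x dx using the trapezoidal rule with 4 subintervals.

f(x) = e^x
a = 1.25, b = 2.25, n = 4
h = (b - a)/n = 0.250000

Trapezoidal rule: (h/2)[f(x₀) + 2f(x₁) + 2f(x₂) + ... + f(xₙ)]

x_0 = 1.2500, f(x_0) = 3.490343, coefficient = 1
x_1 = 1.5000, f(x_1) = 4.481689, coefficient = 2
x_2 = 1.7500, f(x_2) = 5.754603, coefficient = 2
x_3 = 2.0000, f(x_3) = 7.389056, coefficient = 2
x_4 = 2.2500, f(x_4) = 9.487736, coefficient = 1

I ≈ (0.250000/2) × 48.228774 = 6.028597
Exact value: 5.997393
Error: 0.031204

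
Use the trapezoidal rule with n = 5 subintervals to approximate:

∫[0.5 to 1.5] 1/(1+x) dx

f(x) = 1/(1+x)
a = 0.5, b = 1.5, n = 5
h = (b - a)/n = 0.200000

Trapezoidal rule: (h/2)[f(x₀) + 2f(x₁) + 2f(x₂) + ... + f(xₙ)]

x_0 = 0.5000, f(x_0) = 0.666667, coefficient = 1
x_1 = 0.7000, f(x_1) = 0.588235, coefficient = 2
x_2 = 0.9000, f(x_2) = 0.526316, coefficient = 2
x_3 = 1.1000, f(x_3) = 0.476190, coefficient = 2
x_4 = 1.3000, f(x_4) = 0.434783, coefficient = 2
x_5 = 1.5000, f(x_5) = 0.400000, coefficient = 1

I ≈ (0.200000/2) × 5.117715 = 0.511772
Exact value: 0.510826
Error: 0.000946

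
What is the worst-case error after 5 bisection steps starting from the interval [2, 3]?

Bisection error bound: |error| ≤ (b-a)/2^n
|error| ≤ (3 - 2)/2^5 = 1/2^5
|error| ≤ 0.0312500000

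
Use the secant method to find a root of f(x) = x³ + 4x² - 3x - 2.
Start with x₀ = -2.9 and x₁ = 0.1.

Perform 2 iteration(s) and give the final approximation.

f(x) = x³ + 4x² - 3x - 2
x₀ = -2.9, x₁ = 0.1

Secant formula: x_{n+1} = x_n - f(x_n)(x_n - x_{n-1})/(f(x_n) - f(x_{n-1}))

Iteration 1:
  f(-2.900000) = 15.951000
  f(0.100000) = -2.259000
  x_2 = 0.100000 - (-2.259000)×(0.100000 - (-2.900000))/(-2.259000 - 15.951000)
       = -0.272158
Iteration 2:
  f(0.100000) = -2.259000
  f(-0.272158) = -0.907404
  x_3 = -0.272158 - (-0.907404)×(-0.272158 - 0.100000)/(-0.907404 - (-2.259000))
       = -0.522009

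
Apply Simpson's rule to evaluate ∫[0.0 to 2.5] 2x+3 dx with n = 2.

f(x) = 2x+3
a = 0.0, b = 2.5, n = 2
h = (b - a)/n = 1.250000

Simpson's rule: (h/3)[f(x₀) + 4f(x₁) + 2f(x₂) + ... + f(xₙ)]

x_0 = 0.0000, f(x_0) = 3.000000, coefficient = 1
x_1 = 1.2500, f(x_1) = 5.500000, coefficient = 4
x_2 = 2.5000, f(x_2) = 8.000000, coefficient = 1

I ≈ (1.250000/3) × 33.000000 = 13.750000
Exact value: 13.750000
Error: 0.000000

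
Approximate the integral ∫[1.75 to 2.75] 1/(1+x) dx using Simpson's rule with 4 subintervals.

f(x) = 1/(1+x)
a = 1.75, b = 2.75, n = 4
h = (b - a)/n = 0.250000

Simpson's rule: (h/3)[f(x₀) + 4f(x₁) + 2f(x₂) + ... + f(xₙ)]

x_0 = 1.7500, f(x_0) = 0.363636, coefficient = 1
x_1 = 2.0000, f(x_1) = 0.333333, coefficient = 4
x_2 = 2.2500, f(x_2) = 0.307692, coefficient = 2
x_3 = 2.5000, f(x_3) = 0.285714, coefficient = 4
x_4 = 2.7500, f(x_4) = 0.266667, coefficient = 1

I ≈ (0.250000/3) × 3.721878 = 0.310157
Exact value: 0.310155
Error: 0.000002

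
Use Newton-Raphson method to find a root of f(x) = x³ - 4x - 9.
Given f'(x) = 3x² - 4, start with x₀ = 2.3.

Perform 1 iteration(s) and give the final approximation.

f(x) = x³ - 4x - 9
f'(x) = 3x² - 4
x₀ = 2.3

Newton-Raphson formula: x_{n+1} = x_n - f(x_n)/f'(x_n)

Iteration 1:
  f(2.300000) = -6.033000
  f'(2.300000) = 11.870000
  x_1 = 2.300000 - (-6.033000)/11.870000 = 2.808256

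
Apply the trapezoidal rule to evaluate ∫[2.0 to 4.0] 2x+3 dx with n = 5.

f(x) = 2x+3
a = 2.0, b = 4.0, n = 5
h = (b - a)/n = 0.400000

Trapezoidal rule: (h/2)[f(x₀) + 2f(x₁) + 2f(x₂) + ... + f(xₙ)]

x_0 = 2.0000, f(x_0) = 7.000000, coefficient = 1
x_1 = 2.4000, f(x_1) = 7.800000, coefficient = 2
x_2 = 2.8000, f(x_2) = 8.600000, coefficient = 2
x_3 = 3.2000, f(x_3) = 9.400000, coefficient = 2
x_4 = 3.6000, f(x_4) = 10.200000, coefficient = 2
x_5 = 4.0000, f(x_5) = 11.000000, coefficient = 1

I ≈ (0.400000/2) × 90.000000 = 18.000000
Exact value: 18.000000
Error: 0.000000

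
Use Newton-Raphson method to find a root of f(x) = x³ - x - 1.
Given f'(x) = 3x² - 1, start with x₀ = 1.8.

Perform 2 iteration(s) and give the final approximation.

f(x) = x³ - x - 1
f'(x) = 3x² - 1
x₀ = 1.8

Newton-Raphson formula: x_{n+1} = x_n - f(x_n)/f'(x_n)

Iteration 1:
  f(1.800000) = 3.032000
  f'(1.800000) = 8.720000
  x_1 = 1.800000 - 3.032000/8.720000 = 1.452294
Iteration 2:
  f(1.452294) = 0.610821
  f'(1.452294) = 5.327470
  x_2 = 1.452294 - 0.610821/5.327470 = 1.337639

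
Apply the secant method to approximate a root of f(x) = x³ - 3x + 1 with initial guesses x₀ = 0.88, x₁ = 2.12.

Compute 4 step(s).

f(x) = x³ - 3x + 1
x₀ = 0.88, x₁ = 2.12

Secant formula: x_{n+1} = x_n - f(x_n)(x_n - x_{n-1})/(f(x_n) - f(x_{n-1}))

Iteration 1:
  f(0.880000) = -0.958528
  f(2.120000) = 4.168128
  x_2 = 2.120000 - 4.168128×(2.120000 - 0.880000)/(4.168128 - (-0.958528))
       = 1.111842
Iteration 2:
  f(2.120000) = 4.168128
  f(1.111842) = -0.961075
  x_3 = 1.111842 - (-0.961075)×(1.111842 - 2.120000)/(-0.961075 - 4.168128)
       = 1.300744
Iteration 3:
  f(1.111842) = -0.961075
  f(1.300744) = -0.701458
  x_4 = 1.300744 - (-0.701458)×(1.300744 - 1.111842)/(-0.701458 - (-0.961075))
       = 1.811137
Iteration 4:
  f(1.300744) = -0.701458
  f(1.811137) = 1.507510
  x_5 = 1.811137 - 1.507510×(1.811137 - 1.300744)/(1.507510 - (-0.701458))
       = 1.462819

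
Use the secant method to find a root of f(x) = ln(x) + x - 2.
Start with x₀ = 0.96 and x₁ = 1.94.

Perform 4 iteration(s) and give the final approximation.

f(x) = ln(x) + x - 2
x₀ = 0.96, x₁ = 1.94

Secant formula: x_{n+1} = x_n - f(x_n)(x_n - x_{n-1})/(f(x_n) - f(x_{n-1}))

Iteration 1:
  f(0.960000) = -1.080822
  f(1.940000) = 0.602688
  x_2 = 1.940000 - 0.602688×(1.940000 - 0.960000)/(0.602688 - (-1.080822))
       = 1.589165
Iteration 2:
  f(1.940000) = 0.602688
  f(1.589165) = 0.052374
  x_3 = 1.589165 - 0.052374×(1.589165 - 1.940000)/(0.052374 - 0.602688)
       = 1.555776
Iteration 3:
  f(1.589165) = 0.052374
  f(1.555776) = -0.002250
  x_4 = 1.555776 - (-0.002250)×(1.555776 - 1.589165)/(-0.002250 - 0.052374)
       = 1.557151
Iteration 4:
  f(1.555776) = -0.002250
  f(1.557151) = 0.000009
  x_5 = 1.557151 - 0.000009×(1.557151 - 1.555776)/(0.000009 - (-0.002250))
       = 1.557146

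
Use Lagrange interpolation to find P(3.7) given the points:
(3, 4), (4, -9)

Lagrange interpolation formula:
P(x) = Σ yᵢ × Lᵢ(x)
where Lᵢ(x) = Π_{j≠i} (x - xⱼ)/(xᵢ - xⱼ)

L_0(3.7) = (3.7 - 4)/(3 - 4) = 0.300000
L_1(3.7) = (3.7 - 3)/(4 - 3) = 0.700000

P(3.7) = 4×L_0(3.7) + (-9)×L_1(3.7)
P(3.7) = -5.100000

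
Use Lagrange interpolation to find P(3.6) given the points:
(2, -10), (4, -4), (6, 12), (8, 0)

Lagrange interpolation formula:
P(x) = Σ yᵢ × Lᵢ(x)
where Lᵢ(x) = Π_{j≠i} (x - xⱼ)/(xᵢ - xⱼ)

L_0(3.6) = (3.6 - 4)/(2 - 4) × (3.6 - 6)/(2 - 6) × (3.6 - 8)/(2 - 8) = 0.088000
L_1(3.6) = (3.6 - 2)/(4 - 2) × (3.6 - 6)/(4 - 6) × (3.6 - 8)/(4 - 8) = 1.056000
L_2(3.6) = (3.6 - 2)/(6 - 2) × (3.6 - 4)/(6 - 4) × (3.6 - 8)/(6 - 8) = -0.176000
L_3(3.6) = (3.6 - 2)/(8 - 2) × (3.6 - 4)/(8 - 4) × (3.6 - 6)/(8 - 6) = 0.032000

P(3.6) = (-10)×L_0(3.6) + (-4)×L_1(3.6) + 12×L_2(3.6) + 0×L_3(3.6)
P(3.6) = -7.216000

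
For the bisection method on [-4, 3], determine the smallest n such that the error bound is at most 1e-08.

We need (b-a)/2^n ≤ 1e-08
(3 - (-4))/2^n ≤ 1e-08
7/2^n ≤ 1e-08
2^n ≥ 700000000
n ≥ log₂(700000000) = 29.38
n ≥ 30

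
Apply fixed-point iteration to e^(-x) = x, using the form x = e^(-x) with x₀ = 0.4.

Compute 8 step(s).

Equation: e^(-x) = x
Fixed-point form: x = e^(-x)
x₀ = 0.4

x_1 = g(0.400000) = 0.670320
x_2 = g(0.670320) = 0.511545
x_3 = g(0.511545) = 0.599569
x_4 = g(0.599569) = 0.549048
x_5 = g(0.549048) = 0.577499
x_6 = g(0.577499) = 0.561300
x_7 = g(0.561300) = 0.570467
x_8 = g(0.570467) = 0.565262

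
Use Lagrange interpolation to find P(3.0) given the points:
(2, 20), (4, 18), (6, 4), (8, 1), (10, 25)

Lagrange interpolation formula:
P(x) = Σ yᵢ × Lᵢ(x)
where Lᵢ(x) = Π_{j≠i} (x - xⱼ)/(xᵢ - xⱼ)

L_0(3.0) = (3.0 - 4)/(2 - 4) × (3.0 - 6)/(2 - 6) × (3.0 - 8)/(2 - 8) × (3.0 - 10)/(2 - 10) = 0.273438
L_1(3.0) = (3.0 - 2)/(4 - 2) × (3.0 - 6)/(4 - 6) × (3.0 - 8)/(4 - 8) × (3.0 - 10)/(4 - 10) = 1.093750
L_2(3.0) = (3.0 - 2)/(6 - 2) × (3.0 - 4)/(6 - 4) × (3.0 - 8)/(6 - 8) × (3.0 - 10)/(6 - 10) = -0.546875
L_3(3.0) = (3.0 - 2)/(8 - 2) × (3.0 - 4)/(8 - 4) × (3.0 - 6)/(8 - 6) × (3.0 - 10)/(8 - 10) = 0.218750
L_4(3.0) = (3.0 - 2)/(10 - 2) × (3.0 - 4)/(10 - 4) × (3.0 - 6)/(10 - 6) × (3.0 - 8)/(10 - 8) = -0.039062

P(3.0) = 20×L_0(3.0) + 18×L_1(3.0) + 4×L_2(3.0) + 1×L_3(3.0) + 25×L_4(3.0)
P(3.0) = 22.210938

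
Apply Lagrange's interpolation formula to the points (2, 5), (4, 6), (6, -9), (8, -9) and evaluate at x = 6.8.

Lagrange interpolation formula:
P(x) = Σ yᵢ × Lᵢ(x)
where Lᵢ(x) = Π_{j≠i} (x - xⱼ)/(xᵢ - xⱼ)

L_0(6.8) = (6.8 - 4)/(2 - 4) × (6.8 - 6)/(2 - 6) × (6.8 - 8)/(2 - 8) = 0.056000
L_1(6.8) = (6.8 - 2)/(4 - 2) × (6.8 - 6)/(4 - 6) × (6.8 - 8)/(4 - 8) = -0.288000
L_2(6.8) = (6.8 - 2)/(6 - 2) × (6.8 - 4)/(6 - 4) × (6.8 - 8)/(6 - 8) = 1.008000
L_3(6.8) = (6.8 - 2)/(8 - 2) × (6.8 - 4)/(8 - 4) × (6.8 - 6)/(8 - 6) = 0.224000

P(6.8) = 5×L_0(6.8) + 6×L_1(6.8) + (-9)×L_2(6.8) + (-9)×L_3(6.8)
P(6.8) = -12.536000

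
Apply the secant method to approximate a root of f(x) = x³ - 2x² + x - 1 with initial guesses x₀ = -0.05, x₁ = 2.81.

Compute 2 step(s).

f(x) = x³ - 2x² + x - 1
x₀ = -0.05, x₁ = 2.81

Secant formula: x_{n+1} = x_n - f(x_n)(x_n - x_{n-1})/(f(x_n) - f(x_{n-1}))

Iteration 1:
  f(-0.050000) = -1.055125
  f(2.810000) = 8.205841
  x_2 = 2.810000 - 8.205841×(2.810000 - (-0.050000))/(8.205841 - (-1.055125))
       = 0.275847
Iteration 2:
  f(2.810000) = 8.205841
  f(0.275847) = -0.855347
  x_3 = 0.275847 - (-0.855347)×(0.275847 - 2.810000)/(-0.855347 - 8.205841)
       = 0.515063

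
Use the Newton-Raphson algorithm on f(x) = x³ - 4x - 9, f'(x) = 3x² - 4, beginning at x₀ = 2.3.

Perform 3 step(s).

f(x) = x³ - 4x - 9
f'(x) = 3x² - 4
x₀ = 2.3

Newton-Raphson formula: x_{n+1} = x_n - f(x_n)/f'(x_n)

Iteration 1:
  f(2.300000) = -6.033000
  f'(2.300000) = 11.870000
  x_1 = 2.300000 - (-6.033000)/11.870000 = 2.808256
Iteration 2:
  f(2.808256) = 1.913732
  f'(2.808256) = 19.658907
  x_2 = 2.808256 - 1.913732/19.658907 = 2.710909
Iteration 3:
  f(2.710909) = 0.078914
  f'(2.710909) = 18.047087
  x_3 = 2.710909 - 0.078914/18.047087 = 2.706537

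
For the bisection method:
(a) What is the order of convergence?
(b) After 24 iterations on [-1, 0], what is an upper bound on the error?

(a) Bisection has linear (order 1) convergence; the error is halved each step.

(b) Error bound = (b-a)/2^n = (0 - (-1))/2^{24}
    = 1/2^{24}

(a) 1 (linear); (b) error ≤ 5.96e-08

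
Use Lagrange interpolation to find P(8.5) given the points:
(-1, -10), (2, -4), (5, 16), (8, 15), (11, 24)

Lagrange interpolation formula:
P(x) = Σ yᵢ × Lᵢ(x)
where Lᵢ(x) = Π_{j≠i} (x - xⱼ)/(xᵢ - xⱼ)

L_0(8.5) = (8.5 - 2)/(-1 - 2) × (8.5 - 5)/(-1 - 5) × (8.5 - 8)/(-1 - 8) × (8.5 - 11)/(-1 - 11) = -0.014628
L_1(8.5) = (8.5 - (-1))/(2 - (-1)) × (8.5 - 5)/(2 - 5) × (8.5 - 8)/(2 - 8) × (8.5 - 11)/(2 - 11) = 0.085520
L_2(8.5) = (8.5 - (-1))/(5 - (-1)) × (8.5 - 2)/(5 - 2) × (8.5 - 8)/(5 - 8) × (8.5 - 11)/(5 - 11) = -0.238233
L_3(8.5) = (8.5 - (-1))/(8 - (-1)) × (8.5 - 2)/(8 - 2) × (8.5 - 5)/(8 - 5) × (8.5 - 11)/(8 - 11) = 1.111754
L_4(8.5) = (8.5 - (-1))/(11 - (-1)) × (8.5 - 2)/(11 - 2) × (8.5 - 5)/(11 - 5) × (8.5 - 8)/(11 - 8) = 0.055588

P(8.5) = (-10)×L_0(8.5) + (-4)×L_1(8.5) + 16×L_2(8.5) + 15×L_3(8.5) + 24×L_4(8.5)
P(8.5) = 14.002894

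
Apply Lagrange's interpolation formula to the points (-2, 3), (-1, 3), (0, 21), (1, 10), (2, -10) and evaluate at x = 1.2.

Lagrange interpolation formula:
P(x) = Σ yᵢ × Lᵢ(x)
where Lᵢ(x) = Π_{j≠i} (x - xⱼ)/(xᵢ - xⱼ)

L_0(1.2) = (1.2 - (-1))/(-2 - (-1)) × (1.2 - 0)/(-2 - 0) × (1.2 - 1)/(-2 - 1) × (1.2 - 2)/(-2 - 2) = -0.017600
L_1(1.2) = (1.2 - (-2))/(-1 - (-2)) × (1.2 - 0)/(-1 - 0) × (1.2 - 1)/(-1 - 1) × (1.2 - 2)/(-1 - 2) = 0.102400
L_2(1.2) = (1.2 - (-2))/(0 - (-2)) × (1.2 - (-1))/(0 - (-1)) × (1.2 - 1)/(0 - 1) × (1.2 - 2)/(0 - 2) = -0.281600
L_3(1.2) = (1.2 - (-2))/(1 - (-2)) × (1.2 - (-1))/(1 - (-1)) × (1.2 - 0)/(1 - 0) × (1.2 - 2)/(1 - 2) = 1.126400
L_4(1.2) = (1.2 - (-2))/(2 - (-2)) × (1.2 - (-1))/(2 - (-1)) × (1.2 - 0)/(2 - 0) × (1.2 - 1)/(2 - 1) = 0.070400

P(1.2) = 3×L_0(1.2) + 3×L_1(1.2) + 21×L_2(1.2) + 10×L_3(1.2) + (-10)×L_4(1.2)
P(1.2) = 4.900800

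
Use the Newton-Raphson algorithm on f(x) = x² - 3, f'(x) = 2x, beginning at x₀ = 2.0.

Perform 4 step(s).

f(x) = x² - 3
f'(x) = 2x
x₀ = 2.0

Newton-Raphson formula: x_{n+1} = x_n - f(x_n)/f'(x_n)

Iteration 1:
  f(2.000000) = 1.000000
  f'(2.000000) = 4.000000
  x_1 = 2.000000 - 1.000000/4.000000 = 1.750000
Iteration 2:
  f(1.750000) = 0.062500
  f'(1.750000) = 3.500000
  x_2 = 1.750000 - 0.062500/3.500000 = 1.732143
Iteration 3:
  f(1.732143) = 0.000319
  f'(1.732143) = 3.464286
  x_3 = 1.732143 - 0.000319/3.464286 = 1.732051
Iteration 4:
  f(1.732051) = 0.000000
  f'(1.732051) = 3.464102
  x_4 = 1.732051 - 0.000000/3.464102 = 1.732051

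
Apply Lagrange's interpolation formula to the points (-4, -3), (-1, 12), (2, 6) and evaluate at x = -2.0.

Lagrange interpolation formula:
P(x) = Σ yᵢ × Lᵢ(x)
where Lᵢ(x) = Π_{j≠i} (x - xⱼ)/(xᵢ - xⱼ)

L_0(-2.0) = (-2.0 - (-1))/(-4 - (-1)) × (-2.0 - 2)/(-4 - 2) = 0.222222
L_1(-2.0) = (-2.0 - (-4))/(-1 - (-4)) × (-2.0 - 2)/(-1 - 2) = 0.888889
L_2(-2.0) = (-2.0 - (-4))/(2 - (-4)) × (-2.0 - (-1))/(2 - (-1)) = -0.111111

P(-2.0) = (-3)×L_0(-2.0) + 12×L_1(-2.0) + 6×L_2(-2.0)
P(-2.0) = 9.333333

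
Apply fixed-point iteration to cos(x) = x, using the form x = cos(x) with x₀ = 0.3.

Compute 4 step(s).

Equation: cos(x) = x
Fixed-point form: x = cos(x)
x₀ = 0.3

x_1 = g(0.300000) = 0.955336
x_2 = g(0.955336) = 0.577334
x_3 = g(0.577334) = 0.837921
x_4 = g(0.837921) = 0.669010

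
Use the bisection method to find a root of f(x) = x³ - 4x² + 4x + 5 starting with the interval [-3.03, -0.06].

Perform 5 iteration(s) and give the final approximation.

f(x) = x³ - 4x² + 4x + 5
Initial interval: [-3.03, -0.06]

Iteration 1:
  c_1 = (-3.030000 + (-0.060000))/2 = -1.545000
  f(c_1) = f(-1.545000) = -14.416054
  f(a) × f(c) ≥ 0, new interval: [-1.545000, -0.060000]
Iteration 2:
  c_2 = (-1.545000 + (-0.060000))/2 = -0.802500
  f(c_2) = f(-0.802500) = -1.302840
  f(a) × f(c) ≥ 0, new interval: [-0.802500, -0.060000]
Iteration 3:
  c_3 = (-0.802500 + (-0.060000))/2 = -0.431250
  f(c_3) = f(-0.431250) = 2.450891
  f(a) × f(c) < 0, new interval: [-0.802500, -0.431250]
Iteration 4:
  c_4 = (-0.802500 + (-0.431250))/2 = -0.616875
  f(c_4) = f(-0.616875) = 0.775619
  f(a) × f(c) < 0, new interval: [-0.802500, -0.616875]
Iteration 5:
  c_5 = (-0.802500 + (-0.616875))/2 = -0.709688
  f(c_5) = f(-0.709688) = -0.210814
  f(a) × f(c) ≥ 0, new interval: [-0.709688, -0.616875]

After 5 iteration(s), the approximation is c_5 = -0.709688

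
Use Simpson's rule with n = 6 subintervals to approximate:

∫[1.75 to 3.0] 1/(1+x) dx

f(x) = 1/(1+x)
a = 1.75, b = 3.0, n = 6
h = (b - a)/n = 0.208333

Simpson's rule: (h/3)[f(x₀) + 4f(x₁) + 2f(x₂) + ... + f(xₙ)]

x_0 = 1.7500, f(x_0) = 0.363636, coefficient = 1
x_1 = 1.9583, f(x_1) = 0.338028, coefficient = 4
x_2 = 2.1667, f(x_2) = 0.315789, coefficient = 2
x_3 = 2.3750, f(x_3) = 0.296296, coefficient = 4
x_4 = 2.5833, f(x_4) = 0.279070, coefficient = 2
x_5 = 2.7917, f(x_5) = 0.263736, coefficient = 4
x_6 = 3.0000, f(x_6) = 0.250000, coefficient = 1

I ≈ (0.208333/3) × 5.395598 = 0.374694
Exact value: 0.374693
Error: 0.000001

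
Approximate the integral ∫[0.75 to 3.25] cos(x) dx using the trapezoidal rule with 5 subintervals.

f(x) = cos(x)
a = 0.75, b = 3.25, n = 5
h = (b - a)/n = 0.500000

Trapezoidal rule: (h/2)[f(x₀) + 2f(x₁) + 2f(x₂) + ... + f(xₙ)]

x_0 = 0.7500, f(x_0) = 0.731689, coefficient = 1
x_1 = 1.2500, f(x_1) = 0.315322, coefficient = 2
x_2 = 1.7500, f(x_2) = -0.178246, coefficient = 2
x_3 = 2.2500, f(x_3) = -0.628174, coefficient = 2
x_4 = 2.7500, f(x_4) = -0.924302, coefficient = 2
x_5 = 3.2500, f(x_5) = -0.994130, coefficient = 1

I ≈ (0.500000/2) × -3.093240 = -0.773310
Exact value: -0.789834
Error: 0.016524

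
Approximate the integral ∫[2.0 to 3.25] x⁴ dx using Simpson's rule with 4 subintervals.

f(x) = x⁴
a = 2.0, b = 3.25, n = 4
h = (b - a)/n = 0.312500

Simpson's rule: (h/3)[f(x₀) + 4f(x₁) + 2f(x₂) + ... + f(xₙ)]

x_0 = 2.0000, f(x_0) = 16.000000, coefficient = 1
x_1 = 2.3125, f(x_1) = 28.597427, coefficient = 4
x_2 = 2.6250, f(x_2) = 47.480713, coefficient = 2
x_3 = 2.9375, f(x_3) = 74.458023, coefficient = 4
x_4 = 3.2500, f(x_4) = 111.566406, coefficient = 1

I ≈ (0.312500/3) × 634.749634 = 66.119754
Exact value: 66.118164
Error: 0.001589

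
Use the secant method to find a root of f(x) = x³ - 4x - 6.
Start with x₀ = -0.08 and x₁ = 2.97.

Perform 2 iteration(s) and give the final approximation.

f(x) = x³ - 4x - 6
x₀ = -0.08, x₁ = 2.97

Secant formula: x_{n+1} = x_n - f(x_n)(x_n - x_{n-1})/(f(x_n) - f(x_{n-1}))

Iteration 1:
  f(-0.080000) = -5.680512
  f(2.970000) = 8.318073
  x_2 = 2.970000 - 8.318073×(2.970000 - (-0.080000))/(8.318073 - (-5.680512))
       = 1.157665
Iteration 2:
  f(2.970000) = 8.318073
  f(1.157665) = -9.079171
  x_3 = 1.157665 - (-9.079171)×(1.157665 - 2.970000)/(-9.079171 - 8.318073)
       = 2.103476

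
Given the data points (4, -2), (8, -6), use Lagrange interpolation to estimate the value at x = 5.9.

Lagrange interpolation formula:
P(x) = Σ yᵢ × Lᵢ(x)
where Lᵢ(x) = Π_{j≠i} (x - xⱼ)/(xᵢ - xⱼ)

L_0(5.9) = (5.9 - 8)/(4 - 8) = 0.525000
L_1(5.9) = (5.9 - 4)/(8 - 4) = 0.475000

P(5.9) = (-2)×L_0(5.9) + (-6)×L_1(5.9)
P(5.9) = -3.900000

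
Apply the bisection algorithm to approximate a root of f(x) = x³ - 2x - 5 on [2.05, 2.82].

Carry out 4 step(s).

f(x) = x³ - 2x - 5
Initial interval: [2.05, 2.82]

Iteration 1:
  c_1 = (2.050000 + 2.820000)/2 = 2.435000
  f(c_1) = f(2.435000) = 4.567663
  f(a) × f(c) < 0, new interval: [2.050000, 2.435000]
Iteration 2:
  c_2 = (2.050000 + 2.435000)/2 = 2.242500
  f(c_2) = f(2.242500) = 1.792098
  f(a) × f(c) < 0, new interval: [2.050000, 2.242500]
Iteration 3:
  c_3 = (2.050000 + 2.242500)/2 = 2.146250
  f(c_3) = f(2.146250) = 0.593963
  f(a) × f(c) < 0, new interval: [2.050000, 2.146250]
Iteration 4:
  c_4 = (2.050000 + 2.146250)/2 = 2.098125
  f(c_4) = f(2.098125) = 0.039966
  f(a) × f(c) < 0, new interval: [2.050000, 2.098125]

After 4 iteration(s), the approximation is c_4 = 2.098125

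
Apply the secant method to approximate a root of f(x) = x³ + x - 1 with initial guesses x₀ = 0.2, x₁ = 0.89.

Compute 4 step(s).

f(x) = x³ + x - 1
x₀ = 0.2, x₁ = 0.89

Secant formula: x_{n+1} = x_n - f(x_n)(x_n - x_{n-1})/(f(x_n) - f(x_{n-1}))

Iteration 1:
  f(0.200000) = -0.792000
  f(0.890000) = 0.594969
  x_2 = 0.890000 - 0.594969×(0.890000 - 0.200000)/(0.594969 - (-0.792000))
       = 0.594010
Iteration 2:
  f(0.890000) = 0.594969
  f(0.594010) = -0.196394
  x_3 = 0.594010 - (-0.196394)×(0.594010 - 0.890000)/(-0.196394 - 0.594969)
       = 0.667467
Iteration 3:
  f(0.594010) = -0.196394
  f(0.667467) = -0.035169
  x_4 = 0.667467 - (-0.035169)×(0.667467 - 0.594010)/(-0.035169 - (-0.196394))
       = 0.683490
Iteration 4:
  f(0.667467) = -0.035169
  f(0.683490) = 0.002789
  x_5 = 0.683490 - 0.002789×(0.683490 - 0.667467)/(0.002789 - (-0.035169))
       = 0.682313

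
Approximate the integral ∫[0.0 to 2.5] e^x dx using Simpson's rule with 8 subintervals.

f(x) = e^x
a = 0.0, b = 2.5, n = 8
h = (b - a)/n = 0.312500

Simpson's rule: (h/3)[f(x₀) + 4f(x₁) + 2f(x₂) + ... + f(xₙ)]

x_0 = 0.0000, f(x_0) = 1.000000, coefficient = 1
x_1 = 0.3125, f(x_1) = 1.366838, coefficient = 4
x_2 = 0.6250, f(x_2) = 1.868246, coefficient = 2
x_3 = 0.9375, f(x_3) = 2.553589, coefficient = 4
x_4 = 1.2500, f(x_4) = 3.490343, coefficient = 2
x_5 = 1.5625, f(x_5) = 4.770733, coefficient = 4
x_6 = 1.8750, f(x_6) = 6.520819, coefficient = 2
x_7 = 2.1875, f(x_7) = 8.912903, coefficient = 4
x_8 = 2.5000, f(x_8) = 12.182494, coefficient = 1

I ≈ (0.312500/3) × 107.357564 = 11.183080
Exact value: 11.182494
Error: 0.000586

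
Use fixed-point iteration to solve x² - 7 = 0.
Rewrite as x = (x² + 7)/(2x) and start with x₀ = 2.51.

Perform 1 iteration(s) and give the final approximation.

Equation: x² - 7 = 0
Fixed-point form: x = (x² + 7)/(2x)
x₀ = 2.51

x_1 = g(2.510000) = 2.649422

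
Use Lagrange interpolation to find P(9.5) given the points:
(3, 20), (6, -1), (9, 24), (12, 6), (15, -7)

Lagrange interpolation formula:
P(x) = Σ yᵢ × Lᵢ(x)
where Lᵢ(x) = Π_{j≠i} (x - xⱼ)/(xᵢ - xⱼ)

L_0(9.5) = (9.5 - 6)/(3 - 6) × (9.5 - 9)/(3 - 9) × (9.5 - 12)/(3 - 12) × (9.5 - 15)/(3 - 15) = 0.012378
L_1(9.5) = (9.5 - 3)/(6 - 3) × (9.5 - 9)/(6 - 9) × (9.5 - 12)/(6 - 12) × (9.5 - 15)/(6 - 15) = -0.091950
L_2(9.5) = (9.5 - 3)/(9 - 3) × (9.5 - 6)/(9 - 6) × (9.5 - 12)/(9 - 12) × (9.5 - 15)/(9 - 15) = 0.965471
L_3(9.5) = (9.5 - 3)/(12 - 3) × (9.5 - 6)/(12 - 6) × (9.5 - 9)/(12 - 9) × (9.5 - 15)/(12 - 15) = 0.128729
L_4(9.5) = (9.5 - 3)/(15 - 3) × (9.5 - 6)/(15 - 6) × (9.5 - 9)/(15 - 9) × (9.5 - 12)/(15 - 12) = -0.014628

P(9.5) = 20×L_0(9.5) + (-1)×L_1(9.5) + 24×L_2(9.5) + 6×L_3(9.5) + (-7)×L_4(9.5)
P(9.5) = 24.385577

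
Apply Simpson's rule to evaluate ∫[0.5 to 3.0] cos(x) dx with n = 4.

f(x) = cos(x)
a = 0.5, b = 3.0, n = 4
h = (b - a)/n = 0.625000

Simpson's rule: (h/3)[f(x₀) + 4f(x₁) + 2f(x₂) + ... + f(xₙ)]

x_0 = 0.5000, f(x_0) = 0.877583, coefficient = 1
x_1 = 1.1250, f(x_1) = 0.431177, coefficient = 4
x_2 = 1.7500, f(x_2) = -0.178246, coefficient = 2
x_3 = 2.3750, f(x_3) = -0.720278, coefficient = 4
x_4 = 3.0000, f(x_4) = -0.989992, coefficient = 1

I ≈ (0.625000/3) × -1.625310 = -0.338606
Exact value: -0.338306
Error: 0.000301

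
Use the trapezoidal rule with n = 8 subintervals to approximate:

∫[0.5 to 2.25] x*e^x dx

f(x) = x*e^x
a = 0.5, b = 2.25, n = 8
h = (b - a)/n = 0.218750

Trapezoidal rule: (h/2)[f(x₀) + 2f(x₁) + 2f(x₂) + ... + f(xₙ)]

x_0 = 0.5000, f(x_0) = 0.824361, coefficient = 1
x_1 = 0.7188, f(x_1) = 1.474779, coefficient = 2
x_2 = 0.9375, f(x_2) = 2.393990, coefficient = 2
x_3 = 1.1562, f(x_3) = 3.674555, coefficient = 2
x_4 = 1.3750, f(x_4) = 5.438230, coefficient = 2
x_5 = 1.5938, f(x_5) = 7.844712, coefficient = 2
x_6 = 1.8125, f(x_6) = 11.102909, coefficient = 2
x_7 = 2.0312, f(x_7) = 15.485458, coefficient = 2
x_8 = 2.2500, f(x_8) = 21.347406, coefficient = 1

I ≈ (0.218750/2) × 117.001033 = 12.796988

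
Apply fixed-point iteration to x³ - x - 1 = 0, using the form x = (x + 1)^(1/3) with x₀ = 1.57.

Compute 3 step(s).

Equation: x³ - x - 1 = 0
Fixed-point form: x = (x + 1)^(1/3)
x₀ = 1.57

x_1 = g(1.570000) = 1.369760
x_2 = g(1.369760) = 1.333219
x_3 = g(1.333219) = 1.326331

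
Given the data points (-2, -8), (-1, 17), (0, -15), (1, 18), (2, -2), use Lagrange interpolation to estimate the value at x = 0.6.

Lagrange interpolation formula:
P(x) = Σ yᵢ × Lᵢ(x)
where Lᵢ(x) = Π_{j≠i} (x - xⱼ)/(xᵢ - xⱼ)

L_0(0.6) = (0.6 - (-1))/(-2 - (-1)) × (0.6 - 0)/(-2 - 0) × (0.6 - 1)/(-2 - 1) × (0.6 - 2)/(-2 - 2) = 0.022400
L_1(0.6) = (0.6 - (-2))/(-1 - (-2)) × (0.6 - 0)/(-1 - 0) × (0.6 - 1)/(-1 - 1) × (0.6 - 2)/(-1 - 2) = -0.145600
L_2(0.6) = (0.6 - (-2))/(0 - (-2)) × (0.6 - (-1))/(0 - (-1)) × (0.6 - 1)/(0 - 1) × (0.6 - 2)/(0 - 2) = 0.582400
L_3(0.6) = (0.6 - (-2))/(1 - (-2)) × (0.6 - (-1))/(1 - (-1)) × (0.6 - 0)/(1 - 0) × (0.6 - 2)/(1 - 2) = 0.582400
L_4(0.6) = (0.6 - (-2))/(2 - (-2)) × (0.6 - (-1))/(2 - (-1)) × (0.6 - 0)/(2 - 0) × (0.6 - 1)/(2 - 1) = -0.041600

P(0.6) = (-8)×L_0(0.6) + 17×L_1(0.6) + (-15)×L_2(0.6) + 18×L_3(0.6) + (-2)×L_4(0.6)
P(0.6) = -0.824000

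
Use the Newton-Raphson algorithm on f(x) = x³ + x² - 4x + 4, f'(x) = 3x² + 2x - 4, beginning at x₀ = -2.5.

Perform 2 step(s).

f(x) = x³ + x² - 4x + 4
f'(x) = 3x² + 2x - 4
x₀ = -2.5

Newton-Raphson formula: x_{n+1} = x_n - f(x_n)/f'(x_n)

Iteration 1:
  f(-2.500000) = 4.625000
  f'(-2.500000) = 9.750000
  x_1 = -2.500000 - 4.625000/9.750000 = -2.974359
Iteration 2:
  f(-2.974359) = -1.569345
  f'(-2.974359) = 16.591716
  x_2 = -2.974359 - (-1.569345)/16.591716 = -2.879773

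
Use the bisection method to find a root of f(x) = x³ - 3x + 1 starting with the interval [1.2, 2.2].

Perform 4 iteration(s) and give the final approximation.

f(x) = x³ - 3x + 1
Initial interval: [1.2, 2.2]

Iteration 1:
  c_1 = (1.200000 + 2.200000)/2 = 1.700000
  f(c_1) = f(1.700000) = 0.813000
  f(a) × f(c) < 0, new interval: [1.200000, 1.700000]
Iteration 2:
  c_2 = (1.200000 + 1.700000)/2 = 1.450000
  f(c_2) = f(1.450000) = -0.301375
  f(a) × f(c) ≥ 0, new interval: [1.450000, 1.700000]
Iteration 3:
  c_3 = (1.450000 + 1.700000)/2 = 1.575000
  f(c_3) = f(1.575000) = 0.181984
  f(a) × f(c) < 0, new interval: [1.450000, 1.575000]
Iteration 4:
  c_4 = (1.450000 + 1.575000)/2 = 1.512500
  f(c_4) = f(1.512500) = -0.077420
  f(a) × f(c) ≥ 0, new interval: [1.512500, 1.575000]

After 4 iteration(s), the approximation is c_4 = 1.512500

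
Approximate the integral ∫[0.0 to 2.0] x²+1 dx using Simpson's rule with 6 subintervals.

f(x) = x²+1
a = 0.0, b = 2.0, n = 6
h = (b - a)/n = 0.333333

Simpson's rule: (h/3)[f(x₀) + 4f(x₁) + 2f(x₂) + ... + f(xₙ)]

x_0 = 0.0000, f(x_0) = 1.000000, coefficient = 1
x_1 = 0.3333, f(x_1) = 1.111111, coefficient = 4
x_2 = 0.6667, f(x_2) = 1.444444, coefficient = 2
x_3 = 1.0000, f(x_3) = 2.000000, coefficient = 4
x_4 = 1.3333, f(x_4) = 2.777778, coefficient = 2
x_5 = 1.6667, f(x_5) = 3.777778, coefficient = 4
x_6 = 2.0000, f(x_6) = 5.000000, coefficient = 1

I ≈ (0.333333/3) × 42.000000 = 4.666667
Exact value: 4.666667
Error: 0.000000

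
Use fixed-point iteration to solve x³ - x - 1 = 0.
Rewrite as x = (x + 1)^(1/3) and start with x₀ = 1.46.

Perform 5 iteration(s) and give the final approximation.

Equation: x³ - x - 1 = 0
Fixed-point form: x = (x + 1)^(1/3)
x₀ = 1.46

x_1 = g(1.460000) = 1.349931
x_2 = g(1.349931) = 1.329490
x_3 = g(1.329490) = 1.325624
x_4 = g(1.325624) = 1.324890
x_5 = g(1.324890) = 1.324751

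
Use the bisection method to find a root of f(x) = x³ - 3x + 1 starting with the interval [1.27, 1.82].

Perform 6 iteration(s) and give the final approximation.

f(x) = x³ - 3x + 1
Initial interval: [1.27, 1.82]

Iteration 1:
  c_1 = (1.270000 + 1.820000)/2 = 1.545000
  f(c_1) = f(1.545000) = 0.052954
  f(a) × f(c) < 0, new interval: [1.270000, 1.545000]
Iteration 2:
  c_2 = (1.270000 + 1.545000)/2 = 1.407500
  f(c_2) = f(1.407500) = -0.434163
  f(a) × f(c) ≥ 0, new interval: [1.407500, 1.545000]
Iteration 3:
  c_3 = (1.407500 + 1.545000)/2 = 1.476250
  f(c_3) = f(1.476250) = -0.211538
  f(a) × f(c) ≥ 0, new interval: [1.476250, 1.545000]
Iteration 4:
  c_4 = (1.476250 + 1.545000)/2 = 1.510625
  f(c_4) = f(1.510625) = -0.084647
  f(a) × f(c) ≥ 0, new interval: [1.510625, 1.545000]
Iteration 5:
  c_5 = (1.510625 + 1.545000)/2 = 1.527813
  f(c_5) = f(1.527813) = -0.017201
  f(a) × f(c) ≥ 0, new interval: [1.527813, 1.545000]
Iteration 6:
  c_6 = (1.527813 + 1.545000)/2 = 1.536406
  f(c_6) = f(1.536406) = 0.017536
  f(a) × f(c) < 0, new interval: [1.527813, 1.536406]

After 6 iteration(s), the approximation is c_6 = 1.536406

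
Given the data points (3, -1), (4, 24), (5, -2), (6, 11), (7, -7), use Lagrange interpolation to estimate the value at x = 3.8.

Lagrange interpolation formula:
P(x) = Σ yᵢ × Lᵢ(x)
where Lᵢ(x) = Π_{j≠i} (x - xⱼ)/(xᵢ - xⱼ)

L_0(3.8) = (3.8 - 4)/(3 - 4) × (3.8 - 5)/(3 - 5) × (3.8 - 6)/(3 - 6) × (3.8 - 7)/(3 - 7) = 0.070400
L_1(3.8) = (3.8 - 3)/(4 - 3) × (3.8 - 5)/(4 - 5) × (3.8 - 6)/(4 - 6) × (3.8 - 7)/(4 - 7) = 1.126400
L_2(3.8) = (3.8 - 3)/(5 - 3) × (3.8 - 4)/(5 - 4) × (3.8 - 6)/(5 - 6) × (3.8 - 7)/(5 - 7) = -0.281600
L_3(3.8) = (3.8 - 3)/(6 - 3) × (3.8 - 4)/(6 - 4) × (3.8 - 5)/(6 - 5) × (3.8 - 7)/(6 - 7) = 0.102400
L_4(3.8) = (3.8 - 3)/(7 - 3) × (3.8 - 4)/(7 - 4) × (3.8 - 5)/(7 - 5) × (3.8 - 6)/(7 - 6) = -0.017600

P(3.8) = (-1)×L_0(3.8) + 24×L_1(3.8) + (-2)×L_2(3.8) + 11×L_3(3.8) + (-7)×L_4(3.8)
P(3.8) = 28.776000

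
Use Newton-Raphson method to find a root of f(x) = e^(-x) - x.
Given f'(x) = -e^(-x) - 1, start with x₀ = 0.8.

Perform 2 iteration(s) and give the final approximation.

f(x) = e^(-x) - x
f'(x) = -e^(-x) - 1
x₀ = 0.8

Newton-Raphson formula: x_{n+1} = x_n - f(x_n)/f'(x_n)

Iteration 1:
  f(0.800000) = -0.350671
  f'(0.800000) = -1.449329
  x_1 = 0.800000 - (-0.350671)/(-1.449329) = 0.558046
Iteration 2:
  f(0.558046) = 0.014280
  f'(0.558046) = -1.572326
  x_2 = 0.558046 - 0.014280/(-1.572326) = 0.567128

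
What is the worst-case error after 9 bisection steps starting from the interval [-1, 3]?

Bisection error bound: |error| ≤ (b-a)/2^n
|error| ≤ (3 - (-1))/2^9 = 4/2^9
|error| ≤ 0.0078125000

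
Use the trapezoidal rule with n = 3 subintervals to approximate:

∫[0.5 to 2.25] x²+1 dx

f(x) = x²+1
a = 0.5, b = 2.25, n = 3
h = (b - a)/n = 0.583333

Trapezoidal rule: (h/2)[f(x₀) + 2f(x₁) + 2f(x₂) + ... + f(xₙ)]

x_0 = 0.5000, f(x_0) = 1.250000, coefficient = 1
x_1 = 1.0833, f(x_1) = 2.173611, coefficient = 2
x_2 = 1.6667, f(x_2) = 3.777778, coefficient = 2
x_3 = 2.2500, f(x_3) = 6.062500, coefficient = 1

I ≈ (0.583333/2) × 19.215278 = 5.604456
Exact value: 5.505208
Error: 0.099248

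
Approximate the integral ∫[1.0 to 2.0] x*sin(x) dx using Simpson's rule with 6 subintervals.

f(x) = x*sin(x)
a = 1.0, b = 2.0, n = 6
h = (b - a)/n = 0.166667

Simpson's rule: (h/3)[f(x₀) + 4f(x₁) + 2f(x₂) + ... + f(xₙ)]

x_0 = 1.0000, f(x_0) = 0.841471, coefficient = 1
x_1 = 1.1667, f(x_1) = 1.072686, coefficient = 4
x_2 = 1.3333, f(x_2) = 1.295917, coefficient = 2
x_3 = 1.5000, f(x_3) = 1.496242, coefficient = 4
x_4 = 1.6667, f(x_4) = 1.659013, coefficient = 2
x_5 = 1.8333, f(x_5) = 1.770514, coefficient = 4
x_6 = 2.0000, f(x_6) = 1.818595, coefficient = 1

I ≈ (0.166667/3) × 25.927694 = 1.440427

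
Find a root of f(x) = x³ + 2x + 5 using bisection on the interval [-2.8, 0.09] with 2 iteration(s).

f(x) = x³ + 2x + 5
Initial interval: [-2.8, 0.09]

Iteration 1:
  c_1 = (-2.800000 + 0.090000)/2 = -1.355000
  f(c_1) = f(-1.355000) = -0.197814
  f(a) × f(c) ≥ 0, new interval: [-1.355000, 0.090000]
Iteration 2:
  c_2 = (-1.355000 + 0.090000)/2 = -0.632500
  f(c_2) = f(-0.632500) = 3.481964
  f(a) × f(c) < 0, new interval: [-1.355000, -0.632500]

After 2 iteration(s), the approximation is c_2 = -0.632500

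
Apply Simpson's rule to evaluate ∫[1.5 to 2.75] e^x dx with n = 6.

f(x) = e^x
a = 1.5, b = 2.75, n = 6
h = (b - a)/n = 0.208333

Simpson's rule: (h/3)[f(x₀) + 4f(x₁) + 2f(x₂) + ... + f(xₙ)]

x_0 = 1.5000, f(x_0) = 4.481689, coefficient = 1
x_1 = 1.7083, f(x_1) = 5.519754, coefficient = 4
x_2 = 1.9167, f(x_2) = 6.798260, coefficient = 2
x_3 = 2.1250, f(x_3) = 8.372897, coefficient = 4
x_4 = 2.3333, f(x_4) = 10.312259, coefficient = 2
x_5 = 2.5417, f(x_5) = 12.700821, coefficient = 4
x_6 = 2.7500, f(x_6) = 15.642632, coefficient = 1

I ≈ (0.208333/3) × 160.719250 = 11.161059
Exact value: 11.160943
Error: 0.000116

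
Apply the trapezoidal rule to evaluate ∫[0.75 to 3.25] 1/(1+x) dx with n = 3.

f(x) = 1/(1+x)
a = 0.75, b = 3.25, n = 3
h = (b - a)/n = 0.833333

Trapezoidal rule: (h/2)[f(x₀) + 2f(x₁) + 2f(x₂) + ... + f(xₙ)]

x_0 = 0.7500, f(x_0) = 0.571429, coefficient = 1
x_1 = 1.5833, f(x_1) = 0.387097, coefficient = 2
x_2 = 2.4167, f(x_2) = 0.292683, coefficient = 2
x_3 = 3.2500, f(x_3) = 0.235294, coefficient = 1

I ≈ (0.833333/2) × 2.166282 = 0.902618
Exact value: 0.887303
Error: 0.015314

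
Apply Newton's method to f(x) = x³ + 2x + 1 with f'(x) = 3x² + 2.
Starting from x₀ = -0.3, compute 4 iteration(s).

f(x) = x³ + 2x + 1
f'(x) = 3x² + 2
x₀ = -0.3

Newton-Raphson formula: x_{n+1} = x_n - f(x_n)/f'(x_n)

Iteration 1:
  f(-0.300000) = 0.373000
  f'(-0.300000) = 2.270000
  x_1 = -0.300000 - 0.373000/2.270000 = -0.464317
Iteration 2:
  f(-0.464317) = -0.028737
  f'(-0.464317) = 2.646771
  x_2 = -0.464317 - (-0.028737)/2.646771 = -0.453460
Iteration 3:
  f(-0.453460) = -0.000163
  f'(-0.453460) = 2.616878
  x_3 = -0.453460 - (-0.000163)/2.616878 = -0.453398
Iteration 4:
  f(-0.453398) = 0.000000
  f'(-0.453398) = 2.616708
  x_4 = -0.453398 - 0.000000/2.616708 = -0.453398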